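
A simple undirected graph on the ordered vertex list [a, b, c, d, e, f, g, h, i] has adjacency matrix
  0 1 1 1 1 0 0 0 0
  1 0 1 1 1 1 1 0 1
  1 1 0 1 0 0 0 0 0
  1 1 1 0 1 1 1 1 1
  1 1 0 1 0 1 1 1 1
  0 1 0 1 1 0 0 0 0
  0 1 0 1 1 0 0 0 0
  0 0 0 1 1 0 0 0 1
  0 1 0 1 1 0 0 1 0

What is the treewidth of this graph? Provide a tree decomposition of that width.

Every bag has size at most 4, so the width is 4 − 1 = 3 and tw(G) ≤ 3. For the lower bound, the 4 vertices {d, e, h, i} are pairwise adjacent, and any tree decomposition puts a clique entirely inside one bag — forcing width ≥ 3. Combining the bounds, tw(G) = 3.

Treewidth 3.
Bags: B1 = {a, b, d, e}  B2 = {b, d, e, g}  B3 = {b, d, e, i}  B4 = {d, e, h, i}  B5 = {a, b, c, d}  B6 = {b, d, e, f}
Tree: B1–B2, B2–B3, B3–B4, B1–B5, B3–B6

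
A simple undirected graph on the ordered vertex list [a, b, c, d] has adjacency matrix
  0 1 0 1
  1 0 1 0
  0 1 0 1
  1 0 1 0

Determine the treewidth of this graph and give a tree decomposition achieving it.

Treewidth 2.
One such decomposition:
Bags: B1 = {a, b, d}  B2 = {b, c, d}
Tree: B1–B2

Every bag has size at most 3, so the width is 3 − 1 = 2 and tw(G) ≤ 2. Since d–a–b–c–d is a cycle in G, G is not acyclic. Forests are exactly the graphs of treewidth ≤ 1, so tw(G) ≥ 2. Therefore the treewidth is 2.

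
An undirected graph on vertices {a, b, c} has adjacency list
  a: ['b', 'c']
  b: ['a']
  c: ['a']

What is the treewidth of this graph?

1

A width-1 tree decomposition is:
Bags: B1 = {a, c}  B2 = {a, b}
Tree: B1–B2
Each bag holds 2 vertices, so the decomposition has width 1, which upper-bounds the treewidth. G has an edge, so its treewidth is at least 1. Combining the bounds, tw(G) = 1.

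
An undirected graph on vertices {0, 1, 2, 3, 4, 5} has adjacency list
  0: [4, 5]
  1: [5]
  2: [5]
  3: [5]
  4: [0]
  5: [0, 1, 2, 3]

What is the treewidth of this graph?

A width-1 tree decomposition is:
Bags: B1 = {2, 5}  B2 = {3, 5}  B3 = {1, 5}  B4 = {0, 5}  B5 = {0, 4}
Tree: B1–B2, B2–B3, B1–B4, B4–B5
Each bag holds 2 vertices, so the decomposition has width 1, which upper-bounds the treewidth. G has an edge, so its treewidth is at least 1. Combining the bounds, tw(G) = 1.

1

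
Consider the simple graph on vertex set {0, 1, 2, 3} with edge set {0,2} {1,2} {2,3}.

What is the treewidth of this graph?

1

A width-1 tree decomposition is:
Bags: B1 = {1, 2}  B2 = {2, 3}  B3 = {0, 2}
Tree: B1–B2, B1–B3
Every bag has size at most 2, so the width is 2 − 1 = 1 and tw(G) ≤ 1. G has an edge, so its treewidth is at least 1. Therefore the treewidth is 1.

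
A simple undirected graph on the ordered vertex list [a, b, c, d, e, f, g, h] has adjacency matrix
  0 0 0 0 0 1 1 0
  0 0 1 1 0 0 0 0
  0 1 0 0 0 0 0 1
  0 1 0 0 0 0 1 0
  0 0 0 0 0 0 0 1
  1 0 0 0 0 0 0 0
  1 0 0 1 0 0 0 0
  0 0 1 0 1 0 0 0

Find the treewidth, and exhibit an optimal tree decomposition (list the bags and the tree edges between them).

Treewidth 1.
One optimal decomposition is:
Bags: B1 = {e, h}  B2 = {c, h}  B3 = {b, c}  B4 = {b, d}  B5 = {d, g}  B6 = {a, g}  B7 = {a, f}
Tree: B1–B2, B2–B3, B3–B4, B4–B5, B5–B6, B6–B7

Every bag has size at most 2, so the width is 2 − 1 = 1 and tw(G) ≤ 1. Since G has at least one edge (e.g. e–h), it is not an edgeless graph, so tw(G) ≥ 1. Hence tw(G) = 1 exactly.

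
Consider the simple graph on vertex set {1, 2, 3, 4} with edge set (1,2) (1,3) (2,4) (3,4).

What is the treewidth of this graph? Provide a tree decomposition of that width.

Treewidth 2.
One optimal decomposition is:
Bags: B1 = {2, 3, 4}  B2 = {1, 2, 3}
Tree: B1–B2

Every bag has size at most 3, so the width is 3 − 1 = 2 and tw(G) ≤ 2. The edges 3–4–2–1–3 form a cycle, so G is not a tree and its treewidth is at least 2. Combining the bounds, tw(G) = 2.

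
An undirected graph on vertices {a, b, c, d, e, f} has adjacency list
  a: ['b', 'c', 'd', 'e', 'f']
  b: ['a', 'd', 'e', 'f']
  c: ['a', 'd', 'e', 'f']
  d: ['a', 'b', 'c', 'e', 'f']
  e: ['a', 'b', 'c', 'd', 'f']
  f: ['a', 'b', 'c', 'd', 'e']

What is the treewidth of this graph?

4

A width-4 tree decomposition is:
Bags: B1 = {a, b, d, e, f}  B2 = {a, c, d, e, f}
Tree: B1–B2
Every bag has size at most 5, so the width is 5 − 1 = 4 and tw(G) ≤ 4. For the lower bound, the 5 vertices {a, c, d, e, f} are pairwise adjacent, and any tree decomposition puts a clique entirely inside one bag — forcing width ≥ 4. Hence tw(G) = 4 exactly.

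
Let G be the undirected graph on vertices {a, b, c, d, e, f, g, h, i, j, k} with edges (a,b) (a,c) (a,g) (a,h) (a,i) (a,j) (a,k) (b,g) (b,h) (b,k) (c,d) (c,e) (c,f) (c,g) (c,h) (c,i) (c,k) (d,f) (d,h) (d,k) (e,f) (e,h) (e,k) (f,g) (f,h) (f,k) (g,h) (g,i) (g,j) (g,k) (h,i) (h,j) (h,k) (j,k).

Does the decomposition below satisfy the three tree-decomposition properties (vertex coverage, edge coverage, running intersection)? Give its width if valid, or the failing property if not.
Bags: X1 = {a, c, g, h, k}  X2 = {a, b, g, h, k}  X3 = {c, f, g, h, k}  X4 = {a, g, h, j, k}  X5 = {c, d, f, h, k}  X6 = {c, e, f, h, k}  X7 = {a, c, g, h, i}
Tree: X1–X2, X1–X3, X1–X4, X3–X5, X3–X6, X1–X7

Every vertex of G appears in some bag (union = {a, b, c, d, e, f, g, h, i, j, k}); every edge is covered by a bag; and for each vertex v the set of bags containing v is connected in the bag tree. The decomposition is therefore valid. The largest bag has 5 vertices, so the width is 4.

Yes; width 4.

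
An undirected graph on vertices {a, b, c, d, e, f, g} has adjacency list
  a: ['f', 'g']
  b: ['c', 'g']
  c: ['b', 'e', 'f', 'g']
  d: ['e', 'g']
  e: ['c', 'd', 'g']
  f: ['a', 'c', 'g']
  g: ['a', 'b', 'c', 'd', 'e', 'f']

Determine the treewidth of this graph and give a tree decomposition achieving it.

Treewidth 2.
One optimal decomposition is:
Bags: B1 = {c, e, g}  B2 = {d, e, g}  B3 = {c, f, g}  B4 = {a, f, g}  B5 = {b, c, g}
Tree: B1–B2, B1–B3, B3–B4, B1–B5

Each bag holds 3 vertices, so the decomposition has width 2, which upper-bounds the treewidth. On the other hand G contains the 3-clique {d, e, g}. A clique must lie in a single bag of any decomposition, so no decomposition can have width below 2. Hence tw(G) = 2 exactly.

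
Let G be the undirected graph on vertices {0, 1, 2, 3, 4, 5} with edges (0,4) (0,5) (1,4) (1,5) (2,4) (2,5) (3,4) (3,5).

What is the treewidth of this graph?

2

A width-2 tree decomposition is:
Bags: B1 = {3, 4, 5}  B2 = {1, 4, 5}  B3 = {2, 4, 5}  B4 = {0, 4, 5}
Tree: B1–B2, B2–B3, B3–B4
Each bag holds 3 vertices, so the decomposition has width 2, which upper-bounds the treewidth. The edges 3–5–1–4–3 form a cycle, so G is not a tree and its treewidth is at least 2. Therefore the treewidth is 2.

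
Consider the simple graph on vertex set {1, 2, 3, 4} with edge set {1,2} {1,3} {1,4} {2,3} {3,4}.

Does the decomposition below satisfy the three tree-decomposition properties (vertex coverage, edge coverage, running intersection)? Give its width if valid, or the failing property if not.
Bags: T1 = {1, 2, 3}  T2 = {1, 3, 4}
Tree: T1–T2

Yes; width 2.

Every vertex of G appears in some bag (union = {1, 2, 3, 4}); every edge is covered by a bag; and for each vertex v the set of bags containing v is connected in the bag tree. The decomposition is therefore valid. The largest bag has 3 vertices, so the width is 2.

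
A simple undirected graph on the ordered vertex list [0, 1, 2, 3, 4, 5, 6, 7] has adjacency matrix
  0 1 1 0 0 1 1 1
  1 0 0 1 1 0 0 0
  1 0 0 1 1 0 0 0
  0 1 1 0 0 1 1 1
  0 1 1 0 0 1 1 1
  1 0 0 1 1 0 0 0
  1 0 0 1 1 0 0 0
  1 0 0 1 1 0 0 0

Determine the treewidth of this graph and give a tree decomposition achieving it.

Treewidth 3.
One such decomposition:
Bags: B1 = {0, 1, 3, 4}  B2 = {0, 3, 4, 7}  B3 = {0, 3, 4, 6}  B4 = {0, 3, 4, 5}  B5 = {0, 2, 3, 4}
Tree: B1–B2, B2–B3, B3–B4, B4–B5

The largest bag has 4 vertices, giving width 3; this decomposition certifies tw(G) ≤ 3. For the lower bound: the 4 vertex sets {1,3}, {0,7}, {4}, {6} are disjoint, each induces a connected subgraph, and every pair is joined by at least one edge of G. Contracting each set to a single vertex therefore yields K_{4} as a minor, and since treewidth is minor-monotone, tw(G) ≥ tw(K_{4}) = 3. Hence tw(G) = 3 exactly.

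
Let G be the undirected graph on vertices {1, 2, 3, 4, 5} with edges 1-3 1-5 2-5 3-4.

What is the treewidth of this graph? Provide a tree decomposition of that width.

Every bag has size at most 2, so the width is 2 − 1 = 1 and tw(G) ≤ 1. Since G has at least one edge (e.g. 4–3), it is not an edgeless graph, so tw(G) ≥ 1. Combining the bounds, tw(G) = 1.

Treewidth 1.
One such decomposition:
Bags: B1 = {3, 4}  B2 = {1, 3}  B3 = {1, 5}  B4 = {2, 5}
Tree: B1–B2, B2–B3, B3–B4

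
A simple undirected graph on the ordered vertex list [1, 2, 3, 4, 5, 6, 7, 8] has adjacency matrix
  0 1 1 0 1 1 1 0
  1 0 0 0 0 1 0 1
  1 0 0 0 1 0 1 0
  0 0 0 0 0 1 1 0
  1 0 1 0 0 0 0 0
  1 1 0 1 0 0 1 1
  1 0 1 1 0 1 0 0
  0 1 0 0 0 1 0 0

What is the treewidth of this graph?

A width-2 tree decomposition is:
Bags: B1 = {1, 3, 7}  B2 = {1, 6, 7}  B3 = {1, 3, 5}  B4 = {1, 2, 6}  B5 = {2, 6, 8}  B6 = {4, 6, 7}
Tree: B1–B2, B1–B3, B2–B4, B4–B5, B2–B6
Each bag holds 3 vertices, so the decomposition has width 2, which upper-bounds the treewidth. Conversely, {2, 6, 8} is a clique of size 3, and the vertices of any clique must share a bag in every tree decomposition; so some bag has ≥ 3 vertices and tw(G) ≥ 2. Therefore the treewidth is 2.

2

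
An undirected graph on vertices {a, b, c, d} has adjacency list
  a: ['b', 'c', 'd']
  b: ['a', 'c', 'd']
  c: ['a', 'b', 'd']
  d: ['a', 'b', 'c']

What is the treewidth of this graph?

A width-3 tree decomposition is:
Bags: B1 = {a, b, c, d}
Tree: (single bag)
A single bag containing all 4 vertices is trivially a valid decomposition of width 3. Conversely, {a, b, c, d} is a clique of size 4, and the vertices of any clique must share a bag in every tree decomposition; so some bag has ≥ 4 vertices and tw(G) ≥ 3. The upper and lower bounds meet at 3, so that is the treewidth.

3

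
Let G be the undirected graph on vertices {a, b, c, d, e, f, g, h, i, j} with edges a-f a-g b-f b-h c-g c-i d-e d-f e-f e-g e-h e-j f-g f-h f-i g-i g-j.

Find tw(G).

2

A width-2 tree decomposition is:
Bags: B1 = {e, f, h}  B2 = {e, f, g}  B3 = {a, f, g}  B4 = {f, g, i}  B5 = {e, g, j}  B6 = {c, g, i}  B7 = {d, e, f}  B8 = {b, f, h}
Tree: B1–B2, B2–B3, B2–B4, B2–B5, B4–B6, B1–B7, B1–B8
Every bag has size at most 3, so the width is 3 − 1 = 2 and tw(G) ≤ 2. For the lower bound, the 3 vertices {e, g, j} are pairwise adjacent, and any tree decomposition puts a clique entirely inside one bag — forcing width ≥ 2. The upper and lower bounds meet at 2, so that is the treewidth.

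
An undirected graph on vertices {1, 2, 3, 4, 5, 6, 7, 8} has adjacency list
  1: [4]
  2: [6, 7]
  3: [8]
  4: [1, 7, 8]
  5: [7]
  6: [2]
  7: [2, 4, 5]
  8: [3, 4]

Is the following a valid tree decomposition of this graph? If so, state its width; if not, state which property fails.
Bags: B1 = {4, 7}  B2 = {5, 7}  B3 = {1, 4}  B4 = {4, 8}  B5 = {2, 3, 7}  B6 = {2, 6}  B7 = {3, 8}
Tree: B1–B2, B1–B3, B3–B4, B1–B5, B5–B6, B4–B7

No — bags containing vertex 3 are not connected in the tree.

A tree decomposition must satisfy three properties: every vertex lies in some bag; for every edge, both endpoints lie together in some bag; and for every vertex, the bags containing it form a connected subtree. Here bags containing vertex 3 are not connected in the tree, so the decomposition is invalid.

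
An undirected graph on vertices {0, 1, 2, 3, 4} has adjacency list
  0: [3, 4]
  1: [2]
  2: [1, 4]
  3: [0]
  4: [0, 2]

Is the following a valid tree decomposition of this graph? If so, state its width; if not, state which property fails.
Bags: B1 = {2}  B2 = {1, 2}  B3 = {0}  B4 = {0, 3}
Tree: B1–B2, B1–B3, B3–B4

A tree decomposition must satisfy three properties: every vertex lies in some bag; for every edge, both endpoints lie together in some bag; and for every vertex, the bags containing it form a connected subtree. Here vertex 4 appears in no bag, so the decomposition is invalid.

No — vertex 4 appears in no bag.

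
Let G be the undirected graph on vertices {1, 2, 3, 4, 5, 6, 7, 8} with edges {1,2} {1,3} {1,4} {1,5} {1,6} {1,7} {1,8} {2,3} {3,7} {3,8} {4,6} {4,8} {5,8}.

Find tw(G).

2

A width-2 tree decomposition is:
Bags: B1 = {1, 4, 8}  B2 = {1, 3, 8}  B3 = {1, 2, 3}  B4 = {1, 5, 8}  B5 = {1, 3, 7}  B6 = {1, 4, 6}
Tree: B1–B2, B2–B3, B1–B4, B2–B5, B1–B6
Every bag has size at most 3, so the width is 3 − 1 = 2 and tw(G) ≤ 2. For the lower bound, the 3 vertices {1, 3, 8} are pairwise adjacent, and any tree decomposition puts a clique entirely inside one bag — forcing width ≥ 2. Therefore the treewidth is 2.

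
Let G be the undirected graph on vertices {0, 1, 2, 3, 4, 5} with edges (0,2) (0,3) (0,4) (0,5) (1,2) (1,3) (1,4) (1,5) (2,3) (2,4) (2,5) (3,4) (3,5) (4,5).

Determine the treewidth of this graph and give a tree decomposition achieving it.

Treewidth 4.
One such decomposition:
Bags: B1 = {0, 2, 3, 4, 5}  B2 = {1, 2, 3, 4, 5}
Tree: B1–B2

The largest bag has 5 vertices, giving width 4; this decomposition certifies tw(G) ≤ 4. Conversely, {0, 2, 3, 4, 5} is a clique of size 5, and the vertices of any clique must share a bag in every tree decomposition; so some bag has ≥ 5 vertices and tw(G) ≥ 4. Combining the bounds, tw(G) = 4.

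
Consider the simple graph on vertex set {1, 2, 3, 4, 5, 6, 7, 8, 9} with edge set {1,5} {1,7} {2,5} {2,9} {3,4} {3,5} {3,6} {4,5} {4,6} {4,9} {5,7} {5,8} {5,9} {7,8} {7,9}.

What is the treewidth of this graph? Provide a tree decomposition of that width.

Every bag has size at most 3, so the width is 3 − 1 = 2 and tw(G) ≤ 2. Conversely, {2, 5, 9} is a clique of size 3, and the vertices of any clique must share a bag in every tree decomposition; so some bag has ≥ 3 vertices and tw(G) ≥ 2. Hence tw(G) = 2 exactly.

Treewidth 2.
Bags: B1 = {3, 4, 5}  B2 = {4, 5, 9}  B3 = {5, 7, 9}  B4 = {3, 4, 6}  B5 = {2, 5, 9}  B6 = {5, 7, 8}  B7 = {1, 5, 7}
Tree: B1–B2, B2–B3, B1–B4, B3–B5, B3–B6, B6–B7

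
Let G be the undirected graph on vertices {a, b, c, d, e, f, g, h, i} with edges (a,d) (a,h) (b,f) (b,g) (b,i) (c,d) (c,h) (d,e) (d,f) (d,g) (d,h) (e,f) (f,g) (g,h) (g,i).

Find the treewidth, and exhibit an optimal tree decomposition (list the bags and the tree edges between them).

Treewidth 2.
One optimal decomposition is:
Bags: B1 = {d, f, g}  B2 = {d, g, h}  B3 = {d, e, f}  B4 = {c, d, h}  B5 = {b, f, g}  B6 = {a, d, h}  B7 = {b, g, i}
Tree: B1–B2, B1–B3, B2–B4, B1–B5, B2–B6, B5–B7

Every bag has size at most 3, so the width is 3 − 1 = 2 and tw(G) ≤ 2. Conversely, {d, e, f} is a clique of size 3, and the vertices of any clique must share a bag in every tree decomposition; so some bag has ≥ 3 vertices and tw(G) ≥ 2. Hence tw(G) = 2 exactly.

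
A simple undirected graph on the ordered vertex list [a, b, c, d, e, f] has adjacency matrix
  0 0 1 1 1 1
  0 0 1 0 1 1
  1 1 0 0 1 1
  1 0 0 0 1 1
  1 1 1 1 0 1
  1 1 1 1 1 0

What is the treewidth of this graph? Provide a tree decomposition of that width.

Every bag has size at most 4, so the width is 4 − 1 = 3 and tw(G) ≤ 3. On the other hand G contains the 4-clique {a, d, e, f}. A clique must lie in a single bag of any decomposition, so no decomposition can have width below 3. Hence tw(G) = 3 exactly.

Treewidth 3.
One such decomposition:
Bags: B1 = {a, d, e, f}  B2 = {a, c, e, f}  B3 = {b, c, e, f}
Tree: B1–B2, B2–B3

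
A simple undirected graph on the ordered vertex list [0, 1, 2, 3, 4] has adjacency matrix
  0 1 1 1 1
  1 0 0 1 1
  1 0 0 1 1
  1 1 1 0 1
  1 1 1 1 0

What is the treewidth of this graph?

3

A width-3 tree decomposition is:
Bags: B1 = {0, 1, 3, 4}  B2 = {0, 2, 3, 4}
Tree: B1–B2
Every bag has size at most 4, so the width is 4 − 1 = 3 and tw(G) ≤ 3. Conversely, {0, 1, 3, 4} is a clique of size 4, and the vertices of any clique must share a bag in every tree decomposition; so some bag has ≥ 4 vertices and tw(G) ≥ 3. Combining the bounds, tw(G) = 3.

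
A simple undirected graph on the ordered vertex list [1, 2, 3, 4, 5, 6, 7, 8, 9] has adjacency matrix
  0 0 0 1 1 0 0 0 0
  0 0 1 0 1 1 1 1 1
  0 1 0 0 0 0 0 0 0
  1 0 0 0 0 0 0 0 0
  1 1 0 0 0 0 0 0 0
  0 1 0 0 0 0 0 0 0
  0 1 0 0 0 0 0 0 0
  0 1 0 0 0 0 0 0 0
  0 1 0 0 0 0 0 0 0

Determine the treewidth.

1

A width-1 tree decomposition is:
Bags: B1 = {2, 5}  B2 = {2, 3}  B3 = {2, 8}  B4 = {1, 5}  B5 = {2, 6}  B6 = {2, 9}  B7 = {1, 4}  B8 = {2, 7}
Tree: B1–B2, B2–B3, B1–B4, B1–B5, B2–B6, B4–B7, B2–B8
Every bag has size at most 2, so the width is 2 − 1 = 1 and tw(G) ≤ 1. G has an edge, so its treewidth is at least 1. Hence tw(G) = 1 exactly.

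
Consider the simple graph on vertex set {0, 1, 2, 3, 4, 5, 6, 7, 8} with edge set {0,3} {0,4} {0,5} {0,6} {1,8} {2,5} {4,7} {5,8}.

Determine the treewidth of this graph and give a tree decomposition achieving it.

Every bag has size at most 2, so the width is 2 − 1 = 1 and tw(G) ≤ 1. Since G has at least one edge (e.g. 8–5), it is not an edgeless graph, so tw(G) ≥ 1. Hence tw(G) = 1 exactly.

Treewidth 1.
One optimal decomposition is:
Bags: B1 = {5, 8}  B2 = {0, 5}  B3 = {0, 4}  B4 = {0, 3}  B5 = {2, 5}  B6 = {1, 8}  B7 = {0, 6}  B8 = {4, 7}
Tree: B1–B2, B2–B3, B3–B4, B1–B5, B1–B6, B2–B7, B3–B8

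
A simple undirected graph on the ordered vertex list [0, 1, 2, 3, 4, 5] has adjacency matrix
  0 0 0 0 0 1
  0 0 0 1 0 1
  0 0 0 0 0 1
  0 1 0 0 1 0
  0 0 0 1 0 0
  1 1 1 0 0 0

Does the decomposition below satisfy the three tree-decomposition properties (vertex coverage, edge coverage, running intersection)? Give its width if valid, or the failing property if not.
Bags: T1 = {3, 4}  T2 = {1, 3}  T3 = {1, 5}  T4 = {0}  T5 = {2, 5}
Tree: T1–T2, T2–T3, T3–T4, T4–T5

No — edge (5,0) lies in no bag.

A tree decomposition must satisfy three properties: every vertex lies in some bag; for every edge, both endpoints lie together in some bag; and for every vertex, the bags containing it form a connected subtree. Here edge (5,0) lies in no bag, so the decomposition is invalid.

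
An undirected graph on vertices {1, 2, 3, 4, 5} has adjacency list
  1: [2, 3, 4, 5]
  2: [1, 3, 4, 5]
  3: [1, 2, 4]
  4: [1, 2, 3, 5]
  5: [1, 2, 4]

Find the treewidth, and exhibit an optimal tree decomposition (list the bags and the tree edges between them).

The largest bag has 4 vertices, giving width 3; this decomposition certifies tw(G) ≤ 3. For the lower bound, the 4 vertices {1, 2, 3, 4} are pairwise adjacent, and any tree decomposition puts a clique entirely inside one bag — forcing width ≥ 3. Combining the bounds, tw(G) = 3.

Treewidth 3.
One such decomposition:
Bags: B1 = {1, 2, 4, 5}  B2 = {1, 2, 3, 4}
Tree: B1–B2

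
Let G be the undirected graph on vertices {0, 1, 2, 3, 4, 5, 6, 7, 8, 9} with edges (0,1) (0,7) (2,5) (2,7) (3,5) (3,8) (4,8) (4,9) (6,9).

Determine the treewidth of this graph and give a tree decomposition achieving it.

Every bag has size at most 2, so the width is 2 − 1 = 1 and tw(G) ≤ 1. Any graph with an edge has treewidth ≥ 1, and G has the edge 6–9. Therefore the treewidth is 1.

Treewidth 1.
Bags: B1 = {6, 9}  B2 = {4, 9}  B3 = {4, 8}  B4 = {3, 8}  B5 = {3, 5}  B6 = {2, 5}  B7 = {2, 7}  B8 = {0, 7}  B9 = {0, 1}
Tree: B1–B2, B2–B3, B3–B4, B4–B5, B5–B6, B6–B7, B7–B8, B8–B9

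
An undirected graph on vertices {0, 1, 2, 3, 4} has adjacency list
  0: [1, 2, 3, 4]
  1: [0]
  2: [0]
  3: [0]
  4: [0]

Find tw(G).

A width-1 tree decomposition is:
Bags: B1 = {0, 4}  B2 = {0, 3}  B3 = {0, 2}  B4 = {0, 1}
Tree: B1–B2, B2–B3, B3–B4
Every bag has size at most 2, so the width is 2 − 1 = 1 and tw(G) ≤ 1. Any graph with an edge has treewidth ≥ 1, and G has the edge 0–4. The upper and lower bounds meet at 1, so that is the treewidth.

1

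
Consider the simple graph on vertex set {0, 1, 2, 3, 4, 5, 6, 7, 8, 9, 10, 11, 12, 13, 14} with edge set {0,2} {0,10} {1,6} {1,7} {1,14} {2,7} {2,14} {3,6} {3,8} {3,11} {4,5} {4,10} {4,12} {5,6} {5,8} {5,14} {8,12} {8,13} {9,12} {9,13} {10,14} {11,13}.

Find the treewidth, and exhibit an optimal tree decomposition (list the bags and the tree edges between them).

The largest bag has 4 vertices, giving width 3; this decomposition certifies tw(G) ≤ 3. For the lower bound: the 4 vertex sets {9,11,13}, {3}, {8}, {4,5,6,12} are disjoint, each induces a connected subgraph, and every pair is joined by at least one edge of G. Contracting each set to a single vertex therefore yields K_{4} as a minor, and since treewidth is minor-monotone, tw(G) ≥ tw(K_{4}) = 3. Combining the bounds, tw(G) = 3.

Treewidth 3.
One optimal decomposition is:
Bags: B1 = {3, 9, 11, 13}  B2 = {3, 8, 9, 13}  B3 = {3, 8, 9, 12}  B4 = {3, 6, 8, 12}  B5 = {5, 6, 8, 12}  B6 = {4, 5, 6, 12}  B7 = {1, 4, 5, 6}  B8 = {1, 4, 5, 14}  B9 = {1, 4, 10, 14}  B10 = {1, 7, 10, 14}  B11 = {2, 7, 10, 14}  B12 = {0, 2, 7, 10}
Tree: B1–B2, B2–B3, B3–B4, B4–B5, B5–B6, B6–B7, B7–B8, B8–B9, B9–B10, B10–B11, B11–B12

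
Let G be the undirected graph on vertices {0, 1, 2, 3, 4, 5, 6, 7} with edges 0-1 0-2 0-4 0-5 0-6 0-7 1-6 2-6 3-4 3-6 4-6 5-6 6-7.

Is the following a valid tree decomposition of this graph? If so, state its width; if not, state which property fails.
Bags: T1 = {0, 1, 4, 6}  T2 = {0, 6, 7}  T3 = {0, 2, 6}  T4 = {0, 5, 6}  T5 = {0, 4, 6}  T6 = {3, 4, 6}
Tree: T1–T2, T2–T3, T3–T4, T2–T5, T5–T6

A tree decomposition must satisfy three properties: every vertex lies in some bag; for every edge, both endpoints lie together in some bag; and for every vertex, the bags containing it form a connected subtree. Here bags containing vertex 4 are not connected in the tree, so the decomposition is invalid.

No — bags containing vertex 4 are not connected in the tree.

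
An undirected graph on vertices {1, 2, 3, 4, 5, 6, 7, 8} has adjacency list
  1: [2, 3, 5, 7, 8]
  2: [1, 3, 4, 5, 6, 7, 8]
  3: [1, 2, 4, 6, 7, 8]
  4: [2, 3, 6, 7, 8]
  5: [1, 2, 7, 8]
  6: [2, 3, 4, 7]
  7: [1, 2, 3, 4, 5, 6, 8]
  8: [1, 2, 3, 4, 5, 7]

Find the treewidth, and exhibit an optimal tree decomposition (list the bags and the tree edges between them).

Treewidth 4.
One optimal decomposition is:
Bags: B1 = {1, 2, 3, 7, 8}  B2 = {2, 3, 4, 7, 8}  B3 = {2, 3, 4, 6, 7}  B4 = {1, 2, 5, 7, 8}
Tree: B1–B2, B2–B3, B1–B4

Every bag has size at most 5, so the width is 5 − 1 = 4 and tw(G) ≤ 4. On the other hand G contains the 5-clique {1, 2, 3, 7, 8}. A clique must lie in a single bag of any decomposition, so no decomposition can have width below 4. The upper and lower bounds meet at 4, so that is the treewidth.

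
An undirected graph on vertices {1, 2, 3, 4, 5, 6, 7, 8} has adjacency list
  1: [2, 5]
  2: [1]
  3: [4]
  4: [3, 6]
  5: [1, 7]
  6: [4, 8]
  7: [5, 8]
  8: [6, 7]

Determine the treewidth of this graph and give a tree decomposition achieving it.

The largest bag has 2 vertices, giving width 1; this decomposition certifies tw(G) ≤ 1. Any graph with an edge has treewidth ≥ 1, and G has the edge 3–4. Therefore the treewidth is 1.

Treewidth 1.
One such decomposition:
Bags: B1 = {3, 4}  B2 = {4, 6}  B3 = {6, 8}  B4 = {7, 8}  B5 = {5, 7}  B6 = {1, 5}  B7 = {1, 2}
Tree: B1–B2, B2–B3, B3–B4, B4–B5, B5–B6, B6–B7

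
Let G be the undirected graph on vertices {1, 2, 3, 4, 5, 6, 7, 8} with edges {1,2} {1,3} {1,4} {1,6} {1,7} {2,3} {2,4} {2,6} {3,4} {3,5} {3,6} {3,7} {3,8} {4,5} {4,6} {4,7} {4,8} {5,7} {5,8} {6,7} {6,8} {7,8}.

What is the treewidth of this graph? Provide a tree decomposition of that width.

Treewidth 4.
Bags: B1 = {3, 4, 6, 7, 8}  B2 = {1, 3, 4, 6, 7}  B3 = {1, 2, 3, 4, 6}  B4 = {3, 4, 5, 7, 8}
Tree: B1–B2, B2–B3, B1–B4

Every bag has size at most 5, so the width is 5 − 1 = 4 and tw(G) ≤ 4. Conversely, {3, 4, 5, 7, 8} is a clique of size 5, and the vertices of any clique must share a bag in every tree decomposition; so some bag has ≥ 5 vertices and tw(G) ≥ 4. Combining the bounds, tw(G) = 4.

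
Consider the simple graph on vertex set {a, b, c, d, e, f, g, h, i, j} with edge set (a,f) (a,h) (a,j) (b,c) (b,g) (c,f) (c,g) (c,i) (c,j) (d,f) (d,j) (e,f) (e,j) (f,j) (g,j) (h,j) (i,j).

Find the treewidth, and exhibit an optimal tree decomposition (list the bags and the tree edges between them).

Each bag holds 3 vertices, so the decomposition has width 2, which upper-bounds the treewidth. On the other hand G contains the 3-clique {c, g, j}. A clique must lie in a single bag of any decomposition, so no decomposition can have width below 2. Therefore the treewidth is 2.

Treewidth 2.
Bags: B1 = {a, f, j}  B2 = {c, f, j}  B3 = {d, f, j}  B4 = {e, f, j}  B5 = {c, g, j}  B6 = {b, c, g}  B7 = {a, h, j}  B8 = {c, i, j}
Tree: B1–B2, B1–B3, B3–B4, B2–B5, B5–B6, B1–B7, B2–B8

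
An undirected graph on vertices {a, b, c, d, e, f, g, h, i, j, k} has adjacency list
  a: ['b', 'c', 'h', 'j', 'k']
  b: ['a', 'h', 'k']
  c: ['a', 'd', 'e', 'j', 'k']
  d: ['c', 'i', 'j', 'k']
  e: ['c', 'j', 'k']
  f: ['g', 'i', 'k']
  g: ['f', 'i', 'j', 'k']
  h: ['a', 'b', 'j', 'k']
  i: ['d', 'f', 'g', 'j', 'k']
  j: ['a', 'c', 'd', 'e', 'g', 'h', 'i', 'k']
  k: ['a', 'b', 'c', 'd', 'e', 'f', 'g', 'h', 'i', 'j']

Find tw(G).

A width-3 tree decomposition is:
Bags: B1 = {c, d, j, k}  B2 = {a, c, j, k}  B3 = {d, i, j, k}  B4 = {c, e, j, k}  B5 = {a, h, j, k}  B6 = {a, b, h, k}  B7 = {g, i, j, k}  B8 = {f, g, i, k}
Tree: B1–B2, B1–B3, B2–B4, B2–B5, B5–B6, B3–B7, B7–B8
The largest bag has 4 vertices, giving width 3; this decomposition certifies tw(G) ≤ 3. For the lower bound, the 4 vertices {g, i, j, k} are pairwise adjacent, and any tree decomposition puts a clique entirely inside one bag — forcing width ≥ 3. The upper and lower bounds meet at 3, so that is the treewidth.

3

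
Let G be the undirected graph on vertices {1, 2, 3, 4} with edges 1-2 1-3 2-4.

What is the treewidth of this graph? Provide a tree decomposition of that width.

Every bag has size at most 2, so the width is 2 − 1 = 1 and tw(G) ≤ 1. Any graph with an edge has treewidth ≥ 1, and G has the edge 4–2. Combining the bounds, tw(G) = 1.

Treewidth 1.
Bags: B1 = {2, 4}  B2 = {1, 2}  B3 = {1, 3}
Tree: B1–B2, B2–B3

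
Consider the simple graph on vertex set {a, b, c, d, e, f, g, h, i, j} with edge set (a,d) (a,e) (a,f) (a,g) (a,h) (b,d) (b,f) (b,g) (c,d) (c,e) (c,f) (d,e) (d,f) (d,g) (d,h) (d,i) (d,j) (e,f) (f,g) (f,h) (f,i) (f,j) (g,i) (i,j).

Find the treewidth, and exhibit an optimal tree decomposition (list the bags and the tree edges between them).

Treewidth 3.
One such decomposition:
Bags: B1 = {a, d, f, g}  B2 = {a, d, e, f}  B3 = {b, d, f, g}  B4 = {a, d, f, h}  B5 = {d, f, g, i}  B6 = {d, f, i, j}  B7 = {c, d, e, f}
Tree: B1–B2, B1–B3, B2–B4, B3–B5, B5–B6, B2–B7

Each bag holds 4 vertices, so the decomposition has width 3, which upper-bounds the treewidth. For the lower bound, the 4 vertices {a, d, f, g} are pairwise adjacent, and any tree decomposition puts a clique entirely inside one bag — forcing width ≥ 3. Therefore the treewidth is 3.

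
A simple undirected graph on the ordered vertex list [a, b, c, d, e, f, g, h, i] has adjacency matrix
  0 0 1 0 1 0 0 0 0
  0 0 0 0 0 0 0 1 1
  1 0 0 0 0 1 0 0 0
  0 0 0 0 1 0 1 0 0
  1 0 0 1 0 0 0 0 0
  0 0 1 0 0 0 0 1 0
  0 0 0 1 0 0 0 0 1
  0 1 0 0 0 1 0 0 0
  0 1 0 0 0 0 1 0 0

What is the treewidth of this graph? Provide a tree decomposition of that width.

Every bag has size at most 3, so the width is 3 − 1 = 2 and tw(G) ≤ 2. The edges c–a–e–d–g–i–b–h–f–c form a cycle, so G is not a tree and its treewidth is at least 2. Therefore the treewidth is 2.

Treewidth 2.
One such decomposition:
Bags: B1 = {a, c, e}  B2 = {c, d, e}  B3 = {c, d, g}  B4 = {c, g, i}  B5 = {b, c, i}  B6 = {b, c, h}  B7 = {c, f, h}
Tree: B1–B2, B2–B3, B3–B4, B4–B5, B5–B6, B6–B7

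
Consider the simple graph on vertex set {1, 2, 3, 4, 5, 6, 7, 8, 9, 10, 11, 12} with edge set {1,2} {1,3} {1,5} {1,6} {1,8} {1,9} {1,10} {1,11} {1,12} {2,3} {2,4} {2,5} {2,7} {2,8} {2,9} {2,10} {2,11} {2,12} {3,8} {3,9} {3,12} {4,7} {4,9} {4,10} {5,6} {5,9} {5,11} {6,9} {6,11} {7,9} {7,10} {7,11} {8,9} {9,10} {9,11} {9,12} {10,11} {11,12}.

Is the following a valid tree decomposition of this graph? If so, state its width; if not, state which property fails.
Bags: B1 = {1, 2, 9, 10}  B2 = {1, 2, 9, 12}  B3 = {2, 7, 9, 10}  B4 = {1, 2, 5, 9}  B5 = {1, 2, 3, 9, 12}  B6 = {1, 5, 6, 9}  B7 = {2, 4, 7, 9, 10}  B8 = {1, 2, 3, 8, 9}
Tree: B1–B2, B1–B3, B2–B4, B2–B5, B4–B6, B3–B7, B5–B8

A tree decomposition must satisfy three properties: every vertex lies in some bag; for every edge, both endpoints lie together in some bag; and for every vertex, the bags containing it form a connected subtree. Here vertex 11 appears in no bag, so the decomposition is invalid.

No — vertex 11 appears in no bag.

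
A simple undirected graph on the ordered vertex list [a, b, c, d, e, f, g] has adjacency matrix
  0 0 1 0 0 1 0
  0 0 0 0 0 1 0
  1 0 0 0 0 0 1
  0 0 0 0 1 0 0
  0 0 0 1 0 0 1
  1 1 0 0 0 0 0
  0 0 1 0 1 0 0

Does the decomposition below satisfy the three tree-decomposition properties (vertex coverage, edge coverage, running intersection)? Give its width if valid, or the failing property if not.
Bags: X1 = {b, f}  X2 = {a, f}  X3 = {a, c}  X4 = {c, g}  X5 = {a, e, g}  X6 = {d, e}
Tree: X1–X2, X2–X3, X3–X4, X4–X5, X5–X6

No — bags containing vertex a are not connected in the tree.

A tree decomposition must satisfy three properties: every vertex lies in some bag; for every edge, both endpoints lie together in some bag; and for every vertex, the bags containing it form a connected subtree. Here bags containing vertex a are not connected in the tree, so the decomposition is invalid.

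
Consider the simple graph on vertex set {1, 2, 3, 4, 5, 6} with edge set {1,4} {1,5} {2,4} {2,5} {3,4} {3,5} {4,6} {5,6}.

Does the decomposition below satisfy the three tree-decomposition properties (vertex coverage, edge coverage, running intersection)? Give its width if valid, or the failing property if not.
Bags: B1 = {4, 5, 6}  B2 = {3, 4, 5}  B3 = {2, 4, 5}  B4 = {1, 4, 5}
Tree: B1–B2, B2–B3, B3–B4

Every vertex of G appears in some bag (union = {1, 2, 3, 4, 5, 6}); every edge is covered by a bag; and for each vertex v the set of bags containing v is connected in the bag tree. The decomposition is therefore valid. The largest bag has 3 vertices, so the width is 2.

Yes; width 2.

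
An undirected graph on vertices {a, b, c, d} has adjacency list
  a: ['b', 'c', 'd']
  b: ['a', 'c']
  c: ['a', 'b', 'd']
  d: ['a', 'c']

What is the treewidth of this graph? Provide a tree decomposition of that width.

Treewidth 2.
One optimal decomposition is:
Bags: B1 = {a, b, c}  B2 = {a, c, d}
Tree: B1–B2

Every bag has size at most 3, so the width is 3 − 1 = 2 and tw(G) ≤ 2. For the lower bound, the 3 vertices {a, c, d} are pairwise adjacent, and any tree decomposition puts a clique entirely inside one bag — forcing width ≥ 2. Hence tw(G) = 2 exactly.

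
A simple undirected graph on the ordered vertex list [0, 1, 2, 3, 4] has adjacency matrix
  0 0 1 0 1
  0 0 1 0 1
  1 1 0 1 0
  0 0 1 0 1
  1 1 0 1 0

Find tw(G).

2

A width-2 tree decomposition is:
Bags: B1 = {2, 3, 4}  B2 = {1, 2, 4}  B3 = {0, 2, 4}
Tree: B1–B2, B2–B3
The largest bag has 3 vertices, giving width 2; this decomposition certifies tw(G) ≤ 2. For the lower bound, G contains the cycle 3–4–1–2–3, so G is not a forest; only forests have treewidth ≤ 1, hence tw(G) ≥ 2. The upper and lower bounds meet at 2, so that is the treewidth.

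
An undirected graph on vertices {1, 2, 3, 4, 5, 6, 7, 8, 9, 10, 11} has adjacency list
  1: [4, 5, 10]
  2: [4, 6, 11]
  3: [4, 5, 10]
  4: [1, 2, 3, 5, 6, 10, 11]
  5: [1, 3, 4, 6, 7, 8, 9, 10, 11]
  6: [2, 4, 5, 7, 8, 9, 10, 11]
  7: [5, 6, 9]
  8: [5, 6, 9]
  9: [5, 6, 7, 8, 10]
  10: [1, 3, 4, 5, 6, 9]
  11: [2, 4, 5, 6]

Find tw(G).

3

A width-3 tree decomposition is:
Bags: B1 = {4, 5, 6, 10}  B2 = {5, 6, 9, 10}  B3 = {4, 5, 6, 11}  B4 = {2, 4, 6, 11}  B5 = {1, 4, 5, 10}  B6 = {5, 6, 7, 9}  B7 = {3, 4, 5, 10}  B8 = {5, 6, 8, 9}
Tree: B1–B2, B1–B3, B3–B4, B1–B5, B2–B6, B5–B7, B2–B8
Each bag holds 4 vertices, so the decomposition has width 3, which upper-bounds the treewidth. Conversely, {2, 4, 6, 11} is a clique of size 4, and the vertices of any clique must share a bag in every tree decomposition; so some bag has ≥ 4 vertices and tw(G) ≥ 3. The upper and lower bounds meet at 3, so that is the treewidth.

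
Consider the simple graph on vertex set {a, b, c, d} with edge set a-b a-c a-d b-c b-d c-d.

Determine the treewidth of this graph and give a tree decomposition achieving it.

Treewidth 3.
One optimal decomposition is:
Bags: B1 = {a, b, c, d}
Tree: (single bag)

A single bag containing all 4 vertices is trivially a valid decomposition of width 3. On the other hand G contains the 4-clique {a, b, c, d}. A clique must lie in a single bag of any decomposition, so no decomposition can have width below 3. Hence tw(G) = 3 exactly.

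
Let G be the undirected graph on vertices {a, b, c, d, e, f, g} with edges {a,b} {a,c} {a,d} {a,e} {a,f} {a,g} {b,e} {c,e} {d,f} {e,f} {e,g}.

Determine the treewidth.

A width-2 tree decomposition is:
Bags: B1 = {a, e, f}  B2 = {a, d, f}  B3 = {a, b, e}  B4 = {a, e, g}  B5 = {a, c, e}
Tree: B1–B2, B1–B3, B1–B4, B3–B5
Each bag holds 3 vertices, so the decomposition has width 2, which upper-bounds the treewidth. On the other hand G contains the 3-clique {a, d, f}. A clique must lie in a single bag of any decomposition, so no decomposition can have width below 2. Therefore the treewidth is 2.

2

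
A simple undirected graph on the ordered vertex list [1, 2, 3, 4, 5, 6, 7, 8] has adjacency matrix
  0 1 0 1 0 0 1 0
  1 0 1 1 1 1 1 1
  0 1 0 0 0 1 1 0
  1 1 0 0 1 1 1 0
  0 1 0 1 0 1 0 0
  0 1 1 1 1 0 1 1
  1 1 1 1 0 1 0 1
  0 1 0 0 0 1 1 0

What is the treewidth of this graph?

A width-3 tree decomposition is:
Bags: B1 = {2, 4, 6, 7}  B2 = {1, 2, 4, 7}  B3 = {2, 3, 6, 7}  B4 = {2, 6, 7, 8}  B5 = {2, 4, 5, 6}
Tree: B1–B2, B1–B3, B1–B4, B1–B5
The largest bag has 4 vertices, giving width 3; this decomposition certifies tw(G) ≤ 3. Conversely, {1, 2, 4, 7} is a clique of size 4, and the vertices of any clique must share a bag in every tree decomposition; so some bag has ≥ 4 vertices and tw(G) ≥ 3. The upper and lower bounds meet at 3, so that is the treewidth.

3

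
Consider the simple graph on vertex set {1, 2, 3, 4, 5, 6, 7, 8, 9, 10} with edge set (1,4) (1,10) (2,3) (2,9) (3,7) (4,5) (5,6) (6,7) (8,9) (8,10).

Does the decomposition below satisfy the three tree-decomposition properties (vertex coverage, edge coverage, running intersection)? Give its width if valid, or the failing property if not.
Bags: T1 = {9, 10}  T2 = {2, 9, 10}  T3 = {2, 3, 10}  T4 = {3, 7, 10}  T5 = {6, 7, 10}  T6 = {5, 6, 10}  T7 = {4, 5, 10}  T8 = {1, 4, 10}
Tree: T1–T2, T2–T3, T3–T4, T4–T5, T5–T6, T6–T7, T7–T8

A tree decomposition must satisfy three properties: every vertex lies in some bag; for every edge, both endpoints lie together in some bag; and for every vertex, the bags containing it form a connected subtree. Here vertex 8 appears in no bag, so the decomposition is invalid.

No — vertex 8 appears in no bag.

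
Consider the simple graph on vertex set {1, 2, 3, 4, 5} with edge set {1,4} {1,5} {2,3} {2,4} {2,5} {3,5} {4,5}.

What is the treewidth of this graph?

A width-2 tree decomposition is:
Bags: B1 = {2, 4, 5}  B2 = {2, 3, 5}  B3 = {1, 4, 5}
Tree: B1–B2, B1–B3
Each bag holds 3 vertices, so the decomposition has width 2, which upper-bounds the treewidth. Conversely, {1, 4, 5} is a clique of size 3, and the vertices of any clique must share a bag in every tree decomposition; so some bag has ≥ 3 vertices and tw(G) ≥ 2. The upper and lower bounds meet at 2, so that is the treewidth.

2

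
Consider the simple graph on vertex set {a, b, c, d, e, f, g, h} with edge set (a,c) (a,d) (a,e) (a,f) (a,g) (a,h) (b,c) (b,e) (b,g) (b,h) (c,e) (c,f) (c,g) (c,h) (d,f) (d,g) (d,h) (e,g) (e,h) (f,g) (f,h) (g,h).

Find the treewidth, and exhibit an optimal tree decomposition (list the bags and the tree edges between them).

Treewidth 4.
One optimal decomposition is:
Bags: B1 = {a, c, e, g, h}  B2 = {a, c, f, g, h}  B3 = {b, c, e, g, h}  B4 = {a, d, f, g, h}
Tree: B1–B2, B1–B3, B2–B4

Each bag holds 5 vertices, so the decomposition has width 4, which upper-bounds the treewidth. On the other hand G contains the 5-clique {a, d, f, g, h}. A clique must lie in a single bag of any decomposition, so no decomposition can have width below 4. The upper and lower bounds meet at 4, so that is the treewidth.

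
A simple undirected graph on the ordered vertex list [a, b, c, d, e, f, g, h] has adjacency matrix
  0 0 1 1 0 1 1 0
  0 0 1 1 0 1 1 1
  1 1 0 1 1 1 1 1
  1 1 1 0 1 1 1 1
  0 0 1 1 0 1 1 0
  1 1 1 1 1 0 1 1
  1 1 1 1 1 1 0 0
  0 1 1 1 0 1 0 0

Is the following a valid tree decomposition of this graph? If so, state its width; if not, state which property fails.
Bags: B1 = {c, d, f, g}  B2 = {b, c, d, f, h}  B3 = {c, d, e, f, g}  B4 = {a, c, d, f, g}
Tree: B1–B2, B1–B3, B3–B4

No — edge (b,g) lies in no bag.

A tree decomposition must satisfy three properties: every vertex lies in some bag; for every edge, both endpoints lie together in some bag; and for every vertex, the bags containing it form a connected subtree. Here edge (b,g) lies in no bag, so the decomposition is invalid.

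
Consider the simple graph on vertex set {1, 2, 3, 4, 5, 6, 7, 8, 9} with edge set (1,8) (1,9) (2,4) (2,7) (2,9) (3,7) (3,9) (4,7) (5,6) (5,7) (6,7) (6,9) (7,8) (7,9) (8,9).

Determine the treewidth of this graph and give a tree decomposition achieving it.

Each bag holds 3 vertices, so the decomposition has width 2, which upper-bounds the treewidth. Conversely, {1, 8, 9} is a clique of size 3, and the vertices of any clique must share a bag in every tree decomposition; so some bag has ≥ 3 vertices and tw(G) ≥ 2. The upper and lower bounds meet at 2, so that is the treewidth.

Treewidth 2.
Bags: B1 = {6, 7, 9}  B2 = {2, 7, 9}  B3 = {7, 8, 9}  B4 = {3, 7, 9}  B5 = {1, 8, 9}  B6 = {2, 4, 7}  B7 = {5, 6, 7}
Tree: B1–B2, B1–B3, B3–B4, B3–B5, B2–B6, B1–B7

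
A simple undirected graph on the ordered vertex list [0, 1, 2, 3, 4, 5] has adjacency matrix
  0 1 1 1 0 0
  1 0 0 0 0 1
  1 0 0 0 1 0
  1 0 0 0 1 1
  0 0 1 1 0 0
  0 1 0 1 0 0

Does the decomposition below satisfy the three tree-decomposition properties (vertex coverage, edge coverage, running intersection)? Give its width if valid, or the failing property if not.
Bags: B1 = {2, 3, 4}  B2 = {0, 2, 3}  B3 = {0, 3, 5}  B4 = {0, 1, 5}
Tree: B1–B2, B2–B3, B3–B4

Vertex coverage: the bags together contain {0, 1, 2, 3, 4, 5}, the full vertex set. Edge coverage: each edge of G has both endpoints in at least one bag. Running intersection: for every vertex, the bags containing it form a connected subtree. All three properties hold, so this is a valid tree decomposition of width max|bag| − 1 = 2, and hence tw(G) ≤ 2.

Yes; width 2.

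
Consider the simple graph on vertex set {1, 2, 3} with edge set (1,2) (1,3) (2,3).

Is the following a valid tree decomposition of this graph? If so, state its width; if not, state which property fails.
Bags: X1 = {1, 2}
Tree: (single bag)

No — vertex 3 appears in no bag.

A tree decomposition must satisfy three properties: every vertex lies in some bag; for every edge, both endpoints lie together in some bag; and for every vertex, the bags containing it form a connected subtree. Here vertex 3 appears in no bag, so the decomposition is invalid.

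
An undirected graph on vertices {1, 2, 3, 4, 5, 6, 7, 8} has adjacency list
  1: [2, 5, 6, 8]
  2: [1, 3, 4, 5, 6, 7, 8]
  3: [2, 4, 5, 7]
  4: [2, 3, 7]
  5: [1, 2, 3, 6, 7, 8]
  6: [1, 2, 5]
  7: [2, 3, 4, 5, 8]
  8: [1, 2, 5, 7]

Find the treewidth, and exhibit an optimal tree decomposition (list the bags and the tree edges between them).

Every bag has size at most 4, so the width is 4 − 1 = 3 and tw(G) ≤ 3. For the lower bound, the 4 vertices {2, 3, 4, 7} are pairwise adjacent, and any tree decomposition puts a clique entirely inside one bag — forcing width ≥ 3. Hence tw(G) = 3 exactly.

Treewidth 3.
Bags: B1 = {2, 3, 5, 7}  B2 = {2, 3, 4, 7}  B3 = {2, 5, 7, 8}  B4 = {1, 2, 5, 8}  B5 = {1, 2, 5, 6}
Tree: B1–B2, B1–B3, B3–B4, B4–B5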